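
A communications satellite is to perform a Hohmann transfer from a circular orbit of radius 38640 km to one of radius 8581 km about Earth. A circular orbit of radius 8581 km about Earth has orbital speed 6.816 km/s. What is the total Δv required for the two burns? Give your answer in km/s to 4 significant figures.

From the circular-orbit relation v² = μ/r at r = 8581 km: μ = v²r = (6.816)² × 8581 = 3.98655×10^5 km³/s².
Transfer-ellipse semi-major axis a_t = (r₁ + r₂)/2 = (38640 + 8581)/2 = 23610.5 km.
Circular speed at r₁: v₁ = √(μ/r₁) = √(3.98655×10^5/38640) = 3.2120 km/s.
On the transfer ellipse at r₁, v² = μ(2/r − 1/a) gives v_a = √[μ(2/r₁ − 1/a_t)] = 1.9364 km/s.
First burn Δv₁ = |v_a − v₁| = 1.2756 km/s.
At r₂, v₂ = √(μ/r₂) = 6.8160 km/s.
Transfer-orbit speed at r₂: v_p = √[μ(2/r₂ − 1/a_t)] = 8.7196 km/s.
Second burn Δv₂ = |v₂ − v_p| = 1.9036 km/s.
Total Δv = Δv₁ + Δv₂ = 3.179 km/s.

Δv = 3.179 km/s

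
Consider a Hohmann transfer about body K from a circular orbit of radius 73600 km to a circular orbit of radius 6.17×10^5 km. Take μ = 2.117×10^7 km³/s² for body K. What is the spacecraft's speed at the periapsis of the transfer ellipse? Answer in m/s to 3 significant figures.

The Hohmann ellipse has a_t = (r₁ + r₂)/2 = 3.453×10^5 km.
At periapsis, r = 73600 km.
Vis-viva: v = √[μ(2/r − 1/a_t)] = √[2.117×10^7 × (2/73600 − 1/3.453×10^5)] = 22.67 km/s.

v = 22700 m/s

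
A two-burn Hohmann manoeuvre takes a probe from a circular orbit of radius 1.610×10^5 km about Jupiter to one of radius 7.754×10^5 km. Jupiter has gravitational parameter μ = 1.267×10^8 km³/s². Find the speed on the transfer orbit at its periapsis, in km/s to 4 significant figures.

v = 36.10 km/s

The Hohmann ellipse has a_t = (r₁ + r₂)/2 = 4.682×10^5 km.
At periapsis, r = 1.610×10^5 km.
Applying v² = μ(2/r − 1/a_t): v = 36.10 km/s.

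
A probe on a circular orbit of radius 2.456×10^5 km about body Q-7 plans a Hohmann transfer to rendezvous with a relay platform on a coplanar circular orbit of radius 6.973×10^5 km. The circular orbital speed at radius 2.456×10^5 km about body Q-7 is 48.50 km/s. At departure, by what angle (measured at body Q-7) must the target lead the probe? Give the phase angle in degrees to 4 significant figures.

φ = 79.93°

From the circular-orbit relation v² = μ/r at r = 2.456×10^5 km: μ = v²r = (48.50)² × 2.456×10^5 = 5.77713×10^8 km³/s².
The Hohmann ellipse has a_t = (r₁ + r₂)/2 = 4.7145×10^5 km.
The half-period of the transfer ellipse is t = π√(a_t³/μ) = 42310 s.
Target angular speed ω₂ = √(μ/r₂³) = 4.1279×10^-5 rad/s.
Angle swept by the target during transfer: ω₂·t = 1.7465 rad = 100.07°.
The probe traverses 180° on the transfer ellipse, so the target must lead by 180° − 100.07° = 79.93°.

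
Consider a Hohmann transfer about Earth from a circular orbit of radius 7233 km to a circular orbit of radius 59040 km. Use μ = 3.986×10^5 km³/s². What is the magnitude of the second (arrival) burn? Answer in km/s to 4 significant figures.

The Hohmann ellipse has a_t = (r₁ + r₂)/2 = 33136.5 km.
On the circular orbit at r = 59040 km, v_c = √(μ/r) = 2.598 km/s.
Vis-viva on the transfer ellipse at r = 59040 km gives v_t = √[μ(2/r − 1/a_t)] = 1.214 km/s.
Δv₂ = |v_t − v_c| = |1.214 − 2.598| = 1.384 km/s.

Δv₂ = 1.384 km/s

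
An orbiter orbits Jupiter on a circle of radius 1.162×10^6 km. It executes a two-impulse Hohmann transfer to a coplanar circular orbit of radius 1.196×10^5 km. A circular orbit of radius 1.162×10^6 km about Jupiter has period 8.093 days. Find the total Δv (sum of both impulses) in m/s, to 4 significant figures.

From Kepler's third law T² = 4π²r³/μ at r = 1.162×10^6 km, T = 8.093 days = 8.093 × 86400 s = 6.992352×10^5 s: μ = 4π²r³/T² = 1.26687×10^8 km³/s².
Semi-major axis of the transfer orbit: a_t = (1.162×10^6 + 1.196×10^5)/2 = 6.408×10^5 km.
At r₁ the circular-orbit speed is v₁ = √(μ/r₁) = 10.4415 km/s.
On the transfer ellipse at r₁, vis-viva gives v_a = √[μ(2/r₁ − 1/a_t)] = 4.51094 km/s.
First burn Δv₁ = |v_a − v₁| = 5.931 km/s.
At r₂, v₂ = √(μ/r₂) = 32.55 km/s.
Transfer-orbit speed at r₂: v_p = √[μ(2/r₂ − 1/a_t)] = 43.83 km/s.
Second burn Δv₂ = |v₂ − v_p| = 11.28 km/s.
Total Δv = Δv₁ + Δv₂ = 17.21 km/s.

Δv = 17210 m/s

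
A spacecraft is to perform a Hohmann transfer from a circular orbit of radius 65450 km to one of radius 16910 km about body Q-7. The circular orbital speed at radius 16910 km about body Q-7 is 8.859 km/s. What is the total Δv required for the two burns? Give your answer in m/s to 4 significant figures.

Δv = 3927 m/s

From the circular-orbit relation v² = μ/r at r = 16910 km: μ = v²r = (8.859)² × 16910 = 1.32713×10^6 km³/s².
The Hohmann ellipse has a_t = (r₁ + r₂)/2 = 41180 km.
At r₁ the circular-orbit speed is v₁ = √(μ/r₁) = 4.503 km/s.
On the transfer ellipse at r₁, vis-viva gives v_a = √[μ(2/r₁ − 1/a_t)] = 2.886 km/s.
First burn Δv₁ = |v_a − v₁| = 1.617 km/s.
At r₂, v₂ = √(μ/r₂) = 8.8590 km/s.
Transfer-orbit speed at r₂: v_p = √[μ(2/r₂ − 1/a_t)] = 11.169 km/s.
Second burn Δv₂ = |v₂ − v_p| = 2.310 km/s.
Δv = Δv₁ + Δv₂ = 1.617 + 2.310 = 3.927 km/s.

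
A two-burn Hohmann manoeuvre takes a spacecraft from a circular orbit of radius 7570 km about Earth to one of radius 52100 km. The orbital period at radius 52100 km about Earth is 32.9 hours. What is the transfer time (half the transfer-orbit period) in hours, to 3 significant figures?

From Kepler's third law T² = 4π²r³/μ at r = 52100 km, T = 32.9 hours = 32.9 × 3600 s = 1.1844×10^5 s: μ = 4π²r³/T² = 3.97994×10^5 km³/s².
The Hohmann ellipse has a_t = (r₁ + r₂)/2 = 29835 km.
Half the transfer-orbit period gives t = π√(a_t³/μ) = 25660 s.
Converting: 25660 s ÷ 3600 s/hour = 7.13 hours.

t = 7.13 hours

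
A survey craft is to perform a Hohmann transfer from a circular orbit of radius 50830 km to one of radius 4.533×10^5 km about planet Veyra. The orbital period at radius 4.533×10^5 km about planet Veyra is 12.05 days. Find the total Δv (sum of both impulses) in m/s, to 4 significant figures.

Δv = 4293 m/s

From Kepler's third law T² = 4π²r³/μ at r = 4.533×10^5 km, T = 12.05 days = 12.05 × 86400 s = 1.04112×10^6 s: μ = 4π²r³/T² = 3.39246×10^6 km³/s².
Semi-major axis of the transfer orbit: a_t = (50830 + 4.533×10^5)/2 = 2.52065×10^5 km.
At r₁ the circular-orbit speed is v₁ = √(μ/r₁) = 8.16954 km/s.
On the transfer ellipse at r₁, v² = μ(2/r − 1/a) gives v_p = √[μ(2/r₁ − 1/a_t)] = 10.9556 km/s.
First burn Δv₁ = |v_p − v₁| = 2.786 km/s.
Circular speed at r₂: v₂ = √(μ/r₂) = 2.7357 km/s.
Transfer-orbit speed at r₂: v_a = √[μ(2/r₂ − 1/a_t)] = 1.2285 km/s.
Second burn Δv₂ = |v₂ − v_a| = 1.507 km/s.
Δv = Δv₁ + Δv₂ = 2.786 + 1.507 = 4.293 km/s.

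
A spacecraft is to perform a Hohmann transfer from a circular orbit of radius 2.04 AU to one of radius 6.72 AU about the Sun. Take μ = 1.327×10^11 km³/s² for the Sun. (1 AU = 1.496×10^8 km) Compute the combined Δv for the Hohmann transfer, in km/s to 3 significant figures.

In km: r₁ = 2.04 × 1.496×10^8 = 3.05184×10^8 km; r₂ = 6.72 × 1.496×10^8 = 1.005312×10^9 km.
Semi-major axis of the transfer orbit: a_t = (3.05184×10^8 + 1.005312×10^9)/2 = 6.55248×10^8 km.
At r₁ the circular-orbit speed is v₁ = √(μ/r₁) = 20.85233 km/s.
On the transfer ellipse at r₁, v² = μ(2/r − 1/a) gives v_p = √[μ(2/r₁ − 1/a_t)] = 25.82868 km/s.
First burn Δv₁ = |v_p − v₁| = 4.97635 km/s.
Circular speed at r₂: v₂ = √(μ/r₂) = 11.489074 km/s.
Transfer-orbit speed at r₂: v_a = √[μ(2/r₂ − 1/a_t)] = 7.8408484 km/s.
Second burn Δv₂ = |v₂ − v_a| = 3.64823 km/s.
Δv = Δv₁ + Δv₂ = 4.97635 + 3.64823 = 8.625 km/s.

Δv = 8.62 km/s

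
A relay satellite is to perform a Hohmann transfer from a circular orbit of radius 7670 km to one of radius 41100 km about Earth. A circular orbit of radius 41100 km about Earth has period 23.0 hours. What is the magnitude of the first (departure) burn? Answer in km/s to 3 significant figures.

Δv₁ = 2.15 km/s

From Kepler's third law T² = 4π²r³/μ at r = 41100 km, T = 23.0 hours = 23.0 × 3600 s = 82800 s: μ = 4π²r³/T² = 3.99783×10^5 km³/s².
Transfer-ellipse semi-major axis a_t = (r₁ + r₂)/2 = (7670 + 41100)/2 = 24385 km.
On the circular orbit at r = 7670 km, v_c = √(μ/r) = 7.220 km/s.
Vis-viva on the transfer ellipse at r = 7670 km gives v_t = √[μ(2/r − 1/a_t)] = 9.373 km/s.
Δv₁ = |v_t − v_c| = |9.373 − 7.220| = 2.153 km/s.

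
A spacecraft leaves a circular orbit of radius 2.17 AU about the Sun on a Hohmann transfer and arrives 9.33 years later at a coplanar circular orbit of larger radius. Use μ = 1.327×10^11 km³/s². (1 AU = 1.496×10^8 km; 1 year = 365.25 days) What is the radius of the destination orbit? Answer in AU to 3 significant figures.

r₂ = 11.9 AU

In km: r₁ = 2.17 × 1.496×10^8 = 3.24632×10^8 km.
Transfer time t = 9.33 years × 365.25 × 86400 s = 2.94432408×10^8 s, and t = π√(a_t³/μ).
So a_t = (μ t²/π²)^(1/3) = (1.327×10^11 × (2.94432408×10^8)² / π²)^(1/3) = 1.0524×10^9 km.
Since a_t = (r₁ + r₂)/2, r₂ = 2a_t − r₁ = 2×1.0524×10^9 − 3.24632×10^8 = 1.780168×10^9 km.
In AU: r₂ = 1.780168×10^9 / 1.496×10^8 = 11.9 AU.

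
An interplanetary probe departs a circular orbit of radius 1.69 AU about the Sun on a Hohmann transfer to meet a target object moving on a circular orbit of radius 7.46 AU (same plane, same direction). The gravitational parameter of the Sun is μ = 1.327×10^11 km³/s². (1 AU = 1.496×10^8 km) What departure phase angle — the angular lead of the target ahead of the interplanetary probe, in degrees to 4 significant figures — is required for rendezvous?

φ = 93.55°

In km: r₁ = 1.69 × 1.496×10^8 = 2.52824×10^8 km; r₂ = 7.46 × 1.496×10^8 = 1.116016×10^9 km.
The Hohmann ellipse has a_t = (r₁ + r₂)/2 = 6.8442×10^8 km.
The half-period of the transfer ellipse is t = π√(a_t³/μ) = 1.5442×10^8 s.
The target's mean motion on its circular orbit is ω₂ = √(μ/r₂³) = 9.7708×10^-9 rad/s.
Angle swept by the target during transfer: ω₂·t = 1.5088 rad = 86.45°.
Arrival is 180° from departure on the ellipse, so φ = 180° − 86.45° = 93.55°.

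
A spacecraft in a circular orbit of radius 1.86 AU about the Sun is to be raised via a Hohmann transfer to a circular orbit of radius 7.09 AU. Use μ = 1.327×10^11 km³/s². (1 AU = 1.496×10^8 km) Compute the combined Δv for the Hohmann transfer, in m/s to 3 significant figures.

In km: r₁ = 1.86 × 1.496×10^8 = 2.78256×10^8 km; r₂ = 7.09 × 1.496×10^8 = 1.060664×10^9 km.
Semi-major axis of the transfer orbit: a_t = (2.78256×10^8 + 1.060664×10^9)/2 = 6.6946×10^8 km.
Circular speed at r₁: v₁ = √(μ/r₁) = √(1.327×10^11/2.78256×10^8) = 21.84 km/s.
Transfer-orbit speed at r₁ (vis-viva equation): v_p = √[μ(2/r₁ − 1/a_t)] = 27.49 km/s.
First burn Δv₁ = |v_p − v₁| = 5.650 km/s.
At r₂, v₂ = √(μ/r₂) = 11.185 km/s.
Transfer-orbit speed at r₂: v_a = √[μ(2/r₂ − 1/a_t)] = 7.2112 km/s.
Second burn Δv₂ = |v₂ − v_a| = 3.974 km/s.
Δv = Δv₁ + Δv₂ = 5.650 + 3.974 = 9.624 km/s.

Δv = 9620 m/s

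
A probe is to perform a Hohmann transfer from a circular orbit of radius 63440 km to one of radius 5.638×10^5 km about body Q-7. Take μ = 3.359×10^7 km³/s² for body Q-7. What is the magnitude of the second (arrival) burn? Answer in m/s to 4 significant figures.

Δv₂ = 4247 m/s

The Hohmann ellipse has a_t = (r₁ + r₂)/2 = 3.1362×10^5 km.
Circular speed at r = 5.638×10^5 km: v_c = √(μ/r) = 7.719 km/s.
Vis-viva on the transfer ellipse at r = 5.638×10^5 km gives v_t = √[μ(2/r − 1/a_t)] = 3.472 km/s.
Δv₂ = |v_t − v_c| = |3.472 − 7.719| = 4.247 km/s.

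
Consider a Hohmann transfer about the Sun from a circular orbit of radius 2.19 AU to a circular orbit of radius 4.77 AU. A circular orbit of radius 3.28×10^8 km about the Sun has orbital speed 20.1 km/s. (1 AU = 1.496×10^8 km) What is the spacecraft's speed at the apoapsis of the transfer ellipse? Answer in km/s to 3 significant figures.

v = 10.8 km/s

From the circular-orbit relation v² = μ/r at r = 3.28×10^8 km: μ = v²r = (20.1)² × 3.28×10^8 = 1.32515×10^11 km³/s².
In km: r₁ = 2.19 × 1.496×10^8 = 3.27624×10^8 km; r₂ = 4.77 × 1.496×10^8 = 7.13592×10^8 km.
Transfer-ellipse semi-major axis a_t = (r₁ + r₂)/2 = (3.27624×10^8 + 7.13592×10^8)/2 = 5.20608×10^8 km.
The apoapsis of the transfer ellipse is at r = 7.13592×10^8 km.
Applying v² = μ(2/r − 1/a_t): v = 10.81 km/s.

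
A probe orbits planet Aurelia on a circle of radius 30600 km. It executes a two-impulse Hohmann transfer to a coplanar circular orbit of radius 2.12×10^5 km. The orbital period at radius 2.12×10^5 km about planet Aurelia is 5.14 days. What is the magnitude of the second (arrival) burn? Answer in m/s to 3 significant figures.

From Kepler's third law T² = 4π²r³/μ at r = 2.12×10^5 km, T = 5.14 days = 5.14 × 86400 s = 4.44096×10^5 s: μ = 4π²r³/T² = 1.90728×10^6 km³/s².
Transfer-ellipse semi-major axis a_t = (r₁ + r₂)/2 = (30600 + 2.120×10^5)/2 = 1.213×10^5 km.
Circular speed at r = 2.120×10^5 km: v_c = √(μ/r) = 2.9994 km/s.
Vis-viva on the transfer ellipse at r = 2.120×10^5 km gives v_t = √[μ(2/r − 1/a_t)] = 1.5065 km/s.
Δv₂ = |v_t − v_c| = |1.5065 − 2.9994| = 1.493 km/s.

Δv₂ = 1490 m/s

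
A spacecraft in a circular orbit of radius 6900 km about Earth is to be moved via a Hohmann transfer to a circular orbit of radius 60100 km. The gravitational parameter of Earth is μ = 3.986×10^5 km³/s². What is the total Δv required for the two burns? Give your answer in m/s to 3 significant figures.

Δv = 3990 m/s

Semi-major axis of the transfer orbit: a_t = (6900 + 60100)/2 = 33500 km.
Circular speed at r₁: v₁ = √(μ/r₁) = √(3.986×10^5/6900) = 7.600534 km/s.
Transfer-orbit speed at r₁ (vis-viva equation): v_p = √[μ(2/r₁ − 1/a_t)] = 10.18026 km/s.
First burn Δv₁ = |v_p − v₁| = 2.5797 km/s.
Circular speed at r₂: v₂ = √(μ/r₂) = 2.5753 km/s.
Transfer-orbit speed at r₂: v_a = √[μ(2/r₂ − 1/a_t)] = 1.1688 km/s.
Second burn Δv₂ = |v₂ − v_a| = 1.4065 km/s.
Total Δv = Δv₁ + Δv₂ = 3.986 km/s.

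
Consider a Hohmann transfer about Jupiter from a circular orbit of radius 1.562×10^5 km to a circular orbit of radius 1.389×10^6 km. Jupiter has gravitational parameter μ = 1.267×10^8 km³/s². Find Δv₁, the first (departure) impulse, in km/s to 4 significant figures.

The Hohmann ellipse has a_t = (r₁ + r₂)/2 = 7.726×10^5 km.
Circular speed at r = 1.562×10^5 km: v_c = √(μ/r) = 28.481 km/s.
Transfer-orbit speed at the same r (vis-viva, a = a_t): v_t = √[μ(2/r − 1/a_t)] = 38.188 km/s.
Δv₁ = |v_t − v_c| = |38.188 − 28.481| = 9.707 km/s.

Δv₁ = 9.707 km/s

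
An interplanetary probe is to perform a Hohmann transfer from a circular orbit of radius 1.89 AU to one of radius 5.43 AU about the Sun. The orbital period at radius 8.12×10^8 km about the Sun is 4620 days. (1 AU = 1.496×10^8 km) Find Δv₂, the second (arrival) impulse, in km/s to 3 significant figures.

From Kepler's third law T² = 4π²r³/μ at r = 8.12×10^8 km, T = 4620 days = 4620 × 86400 s = 3.99168×10^8 s: μ = 4π²r³/T² = 1.32653×10^11 km³/s².
In km: r₁ = 1.89 × 1.496×10^8 = 2.82744×10^8 km; r₂ = 5.43 × 1.496×10^8 = 8.12328×10^8 km.
Semi-major axis of the transfer orbit: a_t = (2.82744×10^8 + 8.12328×10^8)/2 = 5.47536×10^8 km.
Circular speed at r = 8.12328×10^8 km: v_c = √(μ/r) = 12.779 km/s.
Vis-viva on the transfer ellipse at r = 8.12328×10^8 km gives v_t = √[μ(2/r − 1/a_t)] = 9.1830 km/s.
Δv₂ = |v_t − v_c| = |9.1830 − 12.779| = 3.596 km/s.

Δv₂ = 3.60 km/s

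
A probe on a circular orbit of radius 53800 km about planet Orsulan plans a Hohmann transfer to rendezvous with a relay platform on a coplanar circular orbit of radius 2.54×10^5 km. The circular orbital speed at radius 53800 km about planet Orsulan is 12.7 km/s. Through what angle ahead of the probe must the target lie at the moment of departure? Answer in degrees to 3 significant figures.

From the circular-orbit relation v² = μ/r at r = 53800 km: μ = v²r = (12.7)² × 53800 = 8.67740×10^6 km³/s².
Transfer-ellipse semi-major axis a_t = (r₁ + r₂)/2 = (53800 + 2.540×10^5)/2 = 1.539×10^5 km.
The half-period of the transfer ellipse is t = π√(a_t³/μ) = 64389.2 s.
Target angular speed ω₂ = √(μ/r₂³) = 2.30115×10^-5 rad/s.
Angle swept by the target during transfer: ω₂·t = 1.48169 rad = 84.89°.
Arrival is 180° from departure on the ellipse, so φ = 180° − 84.89° = 95.1°.

φ = 95.1°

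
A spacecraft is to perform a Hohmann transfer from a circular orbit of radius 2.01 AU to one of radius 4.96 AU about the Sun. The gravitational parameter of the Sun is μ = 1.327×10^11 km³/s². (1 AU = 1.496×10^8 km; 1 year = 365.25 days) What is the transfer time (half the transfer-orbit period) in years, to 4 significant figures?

t = 3.253 years

In km: r₁ = 2.01 × 1.496×10^8 = 3.00696×10^8 km; r₂ = 4.96 × 1.496×10^8 = 7.42016×10^8 km.
Transfer-ellipse semi-major axis a_t = (r₁ + r₂)/2 = (3.00696×10^8 + 7.42016×10^8)/2 = 5.21356×10^8 km.
Transfer time t = π√(a_t³/μ) = π√((5.21356×10^8)³ / 1.327×10^11) = 1.0266×10^8 s.
Converting: 1.0266×10^8 s ÷ 3.15576×10^7 s/year (365.25 × 86400) = 3.253 years.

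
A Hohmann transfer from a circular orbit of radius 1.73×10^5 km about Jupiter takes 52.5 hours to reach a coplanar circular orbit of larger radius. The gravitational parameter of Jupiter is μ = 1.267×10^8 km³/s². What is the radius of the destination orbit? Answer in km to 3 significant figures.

r₂ = 1.37×10^6 km

Transfer time t = 52.5 hours = 1.890×10^5 s, and t = π√(a_t³/μ).
So a_t = (μ t²/π²)^(1/3) = (1.267×10^8 × (1.890×10^5)² / π²)^(1/3) = 7.7114×10^5 km.
Since a_t = (r₁ + r₂)/2, r₂ = 2a_t − r₁ = 2×7.7114×10^5 − 1.730×10^5 = 1.36928×10^6 km.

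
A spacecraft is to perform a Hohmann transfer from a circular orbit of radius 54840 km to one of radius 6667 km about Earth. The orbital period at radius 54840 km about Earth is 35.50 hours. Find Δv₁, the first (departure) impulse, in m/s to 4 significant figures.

Δv₁ = 1441 m/s

From Kepler's third law T² = 4π²r³/μ at r = 54840 km, T = 35.50 hours = 35.50 × 3600 s = 1.278×10^5 s: μ = 4π²r³/T² = 3.98649×10^5 km³/s².
Semi-major axis of the transfer orbit: a_t = (54840 + 6667)/2 = 30753.5 km.
Circular speed at r = 54840 km: v_c = √(μ/r) = 2.696 km/s.
Vis-viva on the transfer ellipse at r = 54840 km gives v_t = √[μ(2/r − 1/a_t)] = 1.255 km/s.
Δv₁ = |v_t − v_c| = |1.255 − 2.696| = 1.441 km/s.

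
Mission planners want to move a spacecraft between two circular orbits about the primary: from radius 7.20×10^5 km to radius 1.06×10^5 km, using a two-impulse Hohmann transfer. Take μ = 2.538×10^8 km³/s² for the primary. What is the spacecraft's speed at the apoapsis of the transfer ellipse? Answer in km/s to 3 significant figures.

Transfer-ellipse semi-major axis a_t = (r₁ + r₂)/2 = (7.200×10^5 + 1.060×10^5)/2 = 4.130×10^5 km.
The apoapsis of the transfer ellipse is at r = 7.200×10^5 km.
From the vis-viva equation, v = √[μ(2/r − 1/a_t)] = 9.512 km/s.

v = 9.51 km/s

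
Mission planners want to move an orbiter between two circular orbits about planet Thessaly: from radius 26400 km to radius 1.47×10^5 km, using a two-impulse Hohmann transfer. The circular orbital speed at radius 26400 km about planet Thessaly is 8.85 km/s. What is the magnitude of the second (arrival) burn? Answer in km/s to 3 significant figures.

From the circular-orbit relation v² = μ/r at r = 26400 km: μ = v²r = (8.85)² × 26400 = 2.06771×10^6 km³/s².
The Hohmann ellipse has a_t = (r₁ + r₂)/2 = 86700 km.
On the circular orbit at r = 1.470×10^5 km, v_c = √(μ/r) = 3.7505 km/s.
Transfer-orbit speed at the same r (vis-viva, a = a_t): v_t = √[μ(2/r − 1/a_t)] = 2.0696 km/s.
Δv₂ = |v_t − v_c| = |2.0696 − 3.7505| = 1.681 km/s.

Δv₂ = 1.68 km/s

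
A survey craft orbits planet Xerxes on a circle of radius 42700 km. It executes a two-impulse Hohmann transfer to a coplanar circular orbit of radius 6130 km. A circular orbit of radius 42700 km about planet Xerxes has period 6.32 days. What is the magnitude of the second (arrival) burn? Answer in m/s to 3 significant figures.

From Kepler's third law T² = 4π²r³/μ at r = 42700 km, T = 6.32 days = 6.32 × 86400 s = 5.46048×10^5 s: μ = 4π²r³/T² = 10308.2 km³/s².
The Hohmann ellipse has a_t = (r₁ + r₂)/2 = 24415 km.
Circular speed at r = 6130 km: v_c = √(μ/r) = 1.29676 km/s.
Transfer-orbit speed at the same r (vis-viva, a = a_t): v_t = √[μ(2/r − 1/a_t)] = 1.71493 km/s.
Δv₂ = |v_t − v_c| = |1.71493 − 1.29676| = 0.4182 km/s.

Δv₂ = 418 m/s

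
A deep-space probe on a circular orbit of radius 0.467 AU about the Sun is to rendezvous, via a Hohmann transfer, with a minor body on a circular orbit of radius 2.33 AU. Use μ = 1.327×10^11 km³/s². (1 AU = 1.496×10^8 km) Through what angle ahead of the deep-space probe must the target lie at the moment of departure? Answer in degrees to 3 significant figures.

In km: r₁ = 0.467 × 1.496×10^8 = 6.98632×10^7 km; r₂ = 2.33 × 1.496×10^8 = 3.48568×10^8 km.
Transfer-ellipse semi-major axis a_t = (r₁ + r₂)/2 = (6.98632×10^7 + 3.48568×10^8)/2 = 2.092156×10^8 km.
Transfer time t = π√(a_t³/μ) = 2.6098×10^7 s.
Target angular speed ω₂ = √(μ/r₂³) = 5.5976×10^-8 rad/s.
Angle swept by the target during transfer: ω₂·t = 1.4609 rad = 83.70°.
Arrival is 180° from departure on the ellipse, so φ = 180° − 83.70° = 96.3°.

φ = 96.3°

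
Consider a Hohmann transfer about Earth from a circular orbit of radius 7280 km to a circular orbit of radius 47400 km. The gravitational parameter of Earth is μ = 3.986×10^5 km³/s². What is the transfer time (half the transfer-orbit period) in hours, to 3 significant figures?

t = 6.25 hours

Transfer-ellipse semi-major axis a_t = (r₁ + r₂)/2 = (7280 + 47400)/2 = 27340 km.
By Kepler's third law the transfer-orbit period is T = 2π√(a_t³/μ), so t = T/2 = 22490 s.
Converting: 22490 s ÷ 3600 s/hour = 6.25 hours.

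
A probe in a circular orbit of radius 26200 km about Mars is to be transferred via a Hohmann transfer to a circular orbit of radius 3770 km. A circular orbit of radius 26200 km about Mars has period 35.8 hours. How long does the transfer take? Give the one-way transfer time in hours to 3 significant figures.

From Kepler's third law T² = 4π²r³/μ at r = 26200 km, T = 35.8 hours = 35.8 × 3600 s = 1.2888×10^5 s: μ = 4π²r³/T² = 42745.7 km³/s².
Transfer-ellipse semi-major axis a_t = (r₁ + r₂)/2 = (26200 + 3770)/2 = 14985 km.
Half the transfer-orbit period gives t = π√(a_t³/μ) = 27870 s.
Converting: 27870 s ÷ 3600 s/hour = 7.74 hours.

t = 7.74 hours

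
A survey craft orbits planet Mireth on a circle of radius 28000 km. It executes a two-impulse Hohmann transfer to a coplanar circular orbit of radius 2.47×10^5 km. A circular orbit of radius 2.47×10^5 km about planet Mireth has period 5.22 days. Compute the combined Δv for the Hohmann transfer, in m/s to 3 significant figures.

Δv = 5370 m/s

From Kepler's third law T² = 4π²r³/μ at r = 2.47×10^5 km, T = 5.22 days = 5.22 × 86400 s = 4.51008×10^5 s: μ = 4π²r³/T² = 2.92471×10^6 km³/s².
The Hohmann ellipse has a_t = (r₁ + r₂)/2 = 1.375×10^5 km.
Circular speed at r₁: v₁ = √(μ/r₁) = √(2.92471×10^6/28000) = 10.220 km/s.
Transfer-orbit speed at r₁ (vis-viva): v_p = √[μ(2/r₁ − 1/a_t)] = 13.698 km/s.
First burn Δv₁ = |v_p − v₁| = 3.478 km/s.
Circular speed at r₂: v₂ = √(μ/r₂) = 3.441 km/s.
Transfer-orbit speed at r₂: v_a = √[μ(2/r₂ − 1/a_t)] = 1.553 km/s.
Second burn Δv₂ = |v₂ − v_a| = 1.888 km/s.
Δv = Δv₁ + Δv₂ = 3.478 + 1.888 = 5.366 km/s.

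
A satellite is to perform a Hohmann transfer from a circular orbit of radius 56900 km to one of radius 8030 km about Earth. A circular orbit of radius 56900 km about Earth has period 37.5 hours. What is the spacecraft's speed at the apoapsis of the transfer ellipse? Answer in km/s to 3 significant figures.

From Kepler's third law T² = 4π²r³/μ at r = 56900 km, T = 37.5 hours = 37.5 × 3600 s = 1.350×10^5 s: μ = 4π²r³/T² = 3.99052×10^5 km³/s².
The Hohmann ellipse has a_t = (r₁ + r₂)/2 = 32465 km.
At apoapsis, r = 56900 km.
From the vis-viva equation, v = √[μ(2/r − 1/a_t)] = 1.317 km/s.

v = 1.32 km/s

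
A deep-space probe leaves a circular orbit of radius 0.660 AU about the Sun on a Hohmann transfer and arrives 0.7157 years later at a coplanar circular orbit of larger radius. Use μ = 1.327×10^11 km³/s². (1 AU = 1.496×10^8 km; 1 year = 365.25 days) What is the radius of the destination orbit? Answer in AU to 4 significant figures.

r₂ = 1.880 AU

In km: r₁ = 0.660 × 1.496×10^8 = 9.8736×10^7 km.
Transfer time t = 0.7157 years × 365.25 × 86400 s = 2.258577432×10^7 s, and t = π√(a_t³/μ).
So a_t = (μ t²/π²)^(1/3) = (1.327×10^11 × (2.258577432×10^7)² / π²)^(1/3) = 1.9000×10^8 km.
Since a_t = (r₁ + r₂)/2, r₂ = 2a_t − r₁ = 2×1.9000×10^8 − 9.8736×10^7 = 2.81264×10^8 km.
In AU: r₂ = 2.81264×10^8 / 1.496×10^8 = 1.880 AU.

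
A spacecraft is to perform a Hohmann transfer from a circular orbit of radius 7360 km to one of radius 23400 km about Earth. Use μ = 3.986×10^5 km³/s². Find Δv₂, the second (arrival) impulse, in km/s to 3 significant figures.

Δv₂ = 1.27 km/s

Transfer-ellipse semi-major axis a_t = (r₁ + r₂)/2 = (7360 + 23400)/2 = 15380 km.
On the circular orbit at r = 23400 km, v_c = √(μ/r) = 4.127 km/s.
Transfer-orbit speed at the same r (vis-viva, a = a_t): v_t = √[μ(2/r − 1/a_t)] = 2.855 km/s.
Δv₂ = |v_t − v_c| = |2.855 − 4.127| = 1.272 km/s.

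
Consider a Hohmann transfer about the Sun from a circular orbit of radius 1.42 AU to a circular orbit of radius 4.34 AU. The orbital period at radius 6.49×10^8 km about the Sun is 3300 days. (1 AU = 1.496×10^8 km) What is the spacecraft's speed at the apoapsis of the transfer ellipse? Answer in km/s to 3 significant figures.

v = 10.0 km/s

From Kepler's third law T² = 4π²r³/μ at r = 6.49×10^8 km, T = 3300 days = 3300 × 86400 s = 2.8512×10^8 s: μ = 4π²r³/T² = 1.32751×10^11 km³/s².
In km: r₁ = 1.42 × 1.496×10^8 = 2.12432×10^8 km; r₂ = 4.34 × 1.496×10^8 = 6.49264×10^8 km.
Transfer-ellipse semi-major axis a_t = (r₁ + r₂)/2 = (2.12432×10^8 + 6.49264×10^8)/2 = 4.30848×10^8 km.
At apoapsis, r = 6.49264×10^8 km.
Applying v² = μ(2/r − 1/a_t): v = 10.04 km/s.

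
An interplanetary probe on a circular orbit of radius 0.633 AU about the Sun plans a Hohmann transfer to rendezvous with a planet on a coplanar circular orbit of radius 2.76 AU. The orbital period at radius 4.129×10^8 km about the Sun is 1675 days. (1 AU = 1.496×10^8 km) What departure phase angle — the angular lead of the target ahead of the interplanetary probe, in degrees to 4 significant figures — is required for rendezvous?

From Kepler's third law T² = 4π²r³/μ at r = 4.129×10^8 km, T = 1675 days = 1675 × 86400 s = 1.4472×10^8 s: μ = 4π²r³/T² = 1.32690×10^11 km³/s².
In km: r₁ = 0.633 × 1.496×10^8 = 9.46968×10^7 km; r₂ = 2.76 × 1.496×10^8 = 4.12896×10^8 km.
Semi-major axis of the transfer orbit: a_t = (9.46968×10^7 + 4.12896×10^8)/2 = 2.537964×10^8 km.
The half-period of the transfer ellipse is t = π√(a_t³/μ) = 3.48706×10^7 s.
The target's mean motion on its circular orbit is ω₂ = √(μ/r₂³) = 4.34168×10^-8 rad/s.
Angle swept by the target during transfer: ω₂·t = 1.51397 rad = 86.74°.
The interplanetary probe traverses 180° on the transfer ellipse, so the target must lead by 180° − 86.74° = 93.26°.

φ = 93.26°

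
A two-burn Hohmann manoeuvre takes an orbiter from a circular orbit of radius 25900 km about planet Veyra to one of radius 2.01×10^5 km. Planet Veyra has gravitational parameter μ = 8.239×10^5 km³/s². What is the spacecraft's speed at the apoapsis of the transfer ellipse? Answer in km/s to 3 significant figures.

Semi-major axis of the transfer orbit: a_t = (25900 + 2.010×10^5)/2 = 1.1345×10^5 km.
At apoapsis, r = 2.010×10^5 km.
From the vis-viva equation, v = √[μ(2/r − 1/a_t)] = 0.9674 km/s.

v = 0.967 km/s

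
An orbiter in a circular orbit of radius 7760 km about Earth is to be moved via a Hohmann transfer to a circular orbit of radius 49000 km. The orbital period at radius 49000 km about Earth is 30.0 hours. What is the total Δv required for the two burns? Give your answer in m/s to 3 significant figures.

Δv = 3610 m/s

From Kepler's third law T² = 4π²r³/μ at r = 49000 km, T = 30.0 hours = 30.0 × 3600 s = 1.080×10^5 s: μ = 4π²r³/T² = 3.98199×10^5 km³/s².
Semi-major axis of the transfer orbit: a_t = (7760 + 49000)/2 = 28380 km.
At r₁ the circular-orbit speed is v₁ = √(μ/r₁) = 7.1634 km/s.
Transfer-orbit speed at r₁ (v² = μ(2/r − 1/a)): v_p = √[μ(2/r₁ − 1/a_t)] = 9.4126 km/s.
First burn Δv₁ = |v_p − v₁| = 2.249 km/s.
At r₂, v₂ = √(μ/r₂) = 2.851 km/s.
Transfer-orbit speed at r₂: v_a = √[μ(2/r₂ − 1/a_t)] = 1.491 km/s.
Second burn Δv₂ = |v₂ − v_a| = 1.360 km/s.
Δv = Δv₁ + Δv₂ = 2.249 + 1.360 = 3.609 km/s.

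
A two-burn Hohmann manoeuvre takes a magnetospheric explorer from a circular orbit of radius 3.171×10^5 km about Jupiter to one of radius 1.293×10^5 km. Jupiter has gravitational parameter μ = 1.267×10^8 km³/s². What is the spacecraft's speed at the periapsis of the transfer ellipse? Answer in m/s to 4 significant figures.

The Hohmann ellipse has a_t = (r₁ + r₂)/2 = 2.232×10^5 km.
The periapsis of the transfer ellipse is at r = 1.293×10^5 km.
Applying v² = μ(2/r − 1/a_t): v = 37.31 km/s.

v = 37310 m/s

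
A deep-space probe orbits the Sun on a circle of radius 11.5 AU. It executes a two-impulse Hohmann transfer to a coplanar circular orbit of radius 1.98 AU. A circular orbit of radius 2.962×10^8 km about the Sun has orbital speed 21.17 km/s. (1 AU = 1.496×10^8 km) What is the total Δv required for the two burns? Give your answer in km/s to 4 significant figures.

From the circular-orbit relation v² = μ/r at r = 2.962×10^8 km: μ = v²r = (21.17)² × 2.962×10^8 = 1.32748×10^11 km³/s².
In km: r₁ = 11.5 × 1.496×10^8 = 1.7204×10^9 km; r₂ = 1.98 × 1.496×10^8 = 2.96208×10^8 km.
Transfer-ellipse semi-major axis a_t = (r₁ + r₂)/2 = (1.7204×10^9 + 2.96208×10^8)/2 = 1.008304×10^9 km.
At r₁ the circular-orbit speed is v₁ = √(μ/r₁) = 8.784 km/s.
On the transfer ellipse at r₁, vis-viva equation gives v_a = √[μ(2/r₁ − 1/a_t)] = 4.761 km/s.
First burn Δv₁ = |v_a − v₁| = 4.023 km/s.
Circular speed at r₂: v₂ = √(μ/r₂) = 21.1697 km/s.
Transfer-orbit speed at r₂: v_p = √[μ(2/r₂ − 1/a_t)] = 27.6525 km/s.
Second burn Δv₂ = |v₂ − v_p| = 6.483 km/s.
Δv = Δv₁ + Δv₂ = 4.023 + 6.483 = 10.51 km/s.

Δv = 10.51 km/s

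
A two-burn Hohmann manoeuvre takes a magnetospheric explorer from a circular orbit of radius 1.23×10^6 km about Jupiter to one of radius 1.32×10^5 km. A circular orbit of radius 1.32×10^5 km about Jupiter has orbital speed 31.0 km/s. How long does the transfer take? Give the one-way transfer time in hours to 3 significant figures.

t = 43.5 hours

From the circular-orbit relation v² = μ/r at r = 1.32×10^5 km: μ = v²r = (31.0)² × 1.32×10^5 = 1.26852×10^8 km³/s².
The Hohmann ellipse has a_t = (r₁ + r₂)/2 = 6.810×10^5 km.
Half the transfer-orbit period gives t = π√(a_t³/μ) = 1.5676×10^5 s.
Converting: 1.5676×10^5 s ÷ 3600 s/hour = 43.5 hours.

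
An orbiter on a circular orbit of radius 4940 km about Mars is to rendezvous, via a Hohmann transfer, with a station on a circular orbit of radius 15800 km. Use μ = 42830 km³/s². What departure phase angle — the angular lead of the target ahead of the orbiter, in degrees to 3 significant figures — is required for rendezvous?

φ = 84.3°

Semi-major axis of the transfer orbit: a_t = (4940 + 15800)/2 = 10370 km.
Transfer time t = π√(a_t³/μ) = 16030.4 s.
The target's mean motion on its circular orbit is ω₂ = √(μ/r₂³) = 1.04205×10^-4 rad/s.
Angle swept by the target during transfer: ω₂·t = 1.6704 rad = 95.71°.
The orbiter traverses 180° on the transfer ellipse, so the target must lead by 180° − 95.71° = 84.3°.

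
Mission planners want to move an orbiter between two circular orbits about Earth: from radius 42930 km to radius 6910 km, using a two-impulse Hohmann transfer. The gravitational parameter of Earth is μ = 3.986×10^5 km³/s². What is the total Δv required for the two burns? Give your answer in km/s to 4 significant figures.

Δv = 3.816 km/s

The Hohmann ellipse has a_t = (r₁ + r₂)/2 = 24920 km.
Circular speed at r₁: v₁ = √(μ/r₁) = √(3.986×10^5/42930) = 3.0471 km/s.
Transfer-orbit speed at r₁ (vis-viva): v_a = √[μ(2/r₁ − 1/a_t)] = 1.6045 km/s.
First burn Δv₁ = |v_a − v₁| = 1.4426 km/s.
At r₂, v₂ = √(μ/r₂) = 7.5950 km/s.
Transfer-orbit speed at r₂: v_p = √[μ(2/r₂ − 1/a_t)] = 9.9686 km/s.
Second burn Δv₂ = |v₂ − v_p| = 2.3736 km/s.
Δv = Δv₁ + Δv₂ = 1.4426 + 2.3736 = 3.816 km/s.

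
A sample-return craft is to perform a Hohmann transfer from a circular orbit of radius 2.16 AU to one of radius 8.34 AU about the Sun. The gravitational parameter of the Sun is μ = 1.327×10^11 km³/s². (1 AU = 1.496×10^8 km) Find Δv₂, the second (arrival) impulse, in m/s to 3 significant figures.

In km: r₁ = 2.16 × 1.496×10^8 = 3.23136×10^8 km; r₂ = 8.34 × 1.496×10^8 = 1.247664×10^9 km.
Transfer-ellipse semi-major axis a_t = (r₁ + r₂)/2 = (3.23136×10^8 + 1.247664×10^9)/2 = 7.854×10^8 km.
On the circular orbit at r = 1.247664×10^9 km, v_c = √(μ/r) = 10.313 km/s.
Transfer-orbit speed at the same r (vis-viva, a = a_t): v_t = √[μ(2/r − 1/a_t)] = 6.6151 km/s.
Δv₂ = |v_t − v_c| = |6.6151 − 10.313| = 3.698 km/s.

Δv₂ = 3700 m/s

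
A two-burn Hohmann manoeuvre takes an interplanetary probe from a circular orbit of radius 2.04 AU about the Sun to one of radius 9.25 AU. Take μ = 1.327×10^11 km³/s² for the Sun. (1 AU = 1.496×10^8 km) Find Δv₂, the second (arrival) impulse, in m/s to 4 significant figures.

In km: r₁ = 2.04 × 1.496×10^8 = 3.05184×10^8 km; r₂ = 9.25 × 1.496×10^8 = 1.3838×10^9 km.
The Hohmann ellipse has a_t = (r₁ + r₂)/2 = 8.44492×10^8 km.
Circular speed at r = 1.3838×10^9 km: v_c = √(μ/r) = 9.793 km/s.
Vis-viva on the transfer ellipse at r = 1.3838×10^9 km gives v_t = √[μ(2/r − 1/a_t)] = 5.887 km/s.
Δv₂ = |v_t − v_c| = |5.887 − 9.793| = 3.906 km/s.

Δv₂ = 3906 m/s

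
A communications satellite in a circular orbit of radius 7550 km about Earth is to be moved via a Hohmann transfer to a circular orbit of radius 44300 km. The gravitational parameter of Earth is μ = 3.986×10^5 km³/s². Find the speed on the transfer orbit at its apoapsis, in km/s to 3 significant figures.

The Hohmann ellipse has a_t = (r₁ + r₂)/2 = 25925 km.
The apoapsis of the transfer ellipse is at r = 44300 km.
Vis-viva: v = √[μ(2/r − 1/a_t)] = √[3.986×10^5 × (2/44300 − 1/25925)] = 1.619 km/s.

v = 1.62 km/s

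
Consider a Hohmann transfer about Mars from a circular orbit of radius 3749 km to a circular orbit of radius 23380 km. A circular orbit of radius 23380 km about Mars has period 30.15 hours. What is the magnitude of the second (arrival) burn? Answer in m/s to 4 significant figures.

Δv₂ = 641.9 m/s

From Kepler's third law T² = 4π²r³/μ at r = 23380 km, T = 30.15 hours = 30.15 × 3600 s = 1.0854×10^5 s: μ = 4π²r³/T² = 42826.6 km³/s².
Semi-major axis of the transfer orbit: a_t = (3749 + 23380)/2 = 13564.5 km.
On the circular orbit at r = 23380 km, v_c = √(μ/r) = 1.3534 km/s.
Vis-viva on the transfer ellipse at r = 23380 km gives v_t = √[μ(2/r − 1/a_t)] = 0.71153 km/s.
Δv₂ = |v_t − v_c| = |0.71153 − 1.3534| = 0.6419 km/s.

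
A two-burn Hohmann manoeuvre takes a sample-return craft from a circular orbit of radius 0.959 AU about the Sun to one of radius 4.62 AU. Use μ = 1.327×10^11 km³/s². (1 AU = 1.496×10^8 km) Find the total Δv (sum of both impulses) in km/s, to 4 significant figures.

Δv = 14.46 km/s

In km: r₁ = 0.959 × 1.496×10^8 = 1.434664×10^8 km; r₂ = 4.62 × 1.496×10^8 = 6.91152×10^8 km.
Semi-major axis of the transfer orbit: a_t = (1.434664×10^8 + 6.91152×10^8)/2 = 4.173092×10^8 km.
Circular speed at r₁: v₁ = √(μ/r₁) = √(1.327×10^11/1.434664×10^8) = 30.413 km/s.
Transfer-orbit speed at r₁ (vis-viva): v_p = √[μ(2/r₁ − 1/a_t)] = 39.140 km/s.
First burn Δv₁ = |v_p − v₁| = 8.727 km/s.
At r₂, v₂ = √(μ/r₂) = 13.8563 km/s.
Transfer-orbit speed at r₂: v_a = √[μ(2/r₂ − 1/a_t)] = 8.12447 km/s.
Second burn Δv₂ = |v₂ − v_a| = 5.732 km/s.
Total Δv = Δv₁ + Δv₂ = 14.46 km/s.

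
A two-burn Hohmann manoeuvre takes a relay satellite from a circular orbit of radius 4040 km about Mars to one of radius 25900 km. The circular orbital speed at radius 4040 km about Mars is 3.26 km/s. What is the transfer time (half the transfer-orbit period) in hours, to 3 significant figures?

From the circular-orbit relation v² = μ/r at r = 4040 km: μ = v²r = (3.26)² × 4040 = 42935.5 km³/s².
Transfer-ellipse semi-major axis a_t = (r₁ + r₂)/2 = (4040 + 25900)/2 = 14970 km.
Transfer time t = π√(a_t³/μ) = π√((14970)³ / 42935.5) = 27770 s.
Converting: 27770 s ÷ 3600 s/hour = 7.71 hours.

t = 7.71 hours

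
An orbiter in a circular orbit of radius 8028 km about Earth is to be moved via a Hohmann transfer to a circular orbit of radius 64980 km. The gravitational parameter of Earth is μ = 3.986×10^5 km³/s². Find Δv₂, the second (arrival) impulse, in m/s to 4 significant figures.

Δv₂ = 1315 m/s

Semi-major axis of the transfer orbit: a_t = (8028 + 64980)/2 = 36504 km.
Circular speed at r = 64980 km: v_c = √(μ/r) = 2.4767 km/s.
Vis-viva on the transfer ellipse at r = 64980 km gives v_t = √[μ(2/r − 1/a_t)] = 1.1615 km/s.
Δv₂ = |v_t − v_c| = |1.1615 − 2.4767| = 1.315 km/s.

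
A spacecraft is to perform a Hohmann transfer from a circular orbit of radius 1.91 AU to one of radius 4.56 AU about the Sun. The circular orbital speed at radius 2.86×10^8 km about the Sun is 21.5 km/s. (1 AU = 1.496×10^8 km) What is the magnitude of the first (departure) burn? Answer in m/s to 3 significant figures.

From the circular-orbit relation v² = μ/r at r = 2.86×10^8 km: μ = v²r = (21.5)² × 2.86×10^8 = 1.32204×10^11 km³/s².
In km: r₁ = 1.91 × 1.496×10^8 = 2.85736×10^8 km; r₂ = 4.56 × 1.496×10^8 = 6.82176×10^8 km.
Semi-major axis of the transfer orbit: a_t = (2.85736×10^8 + 6.82176×10^8)/2 = 4.83956×10^8 km.
Circular speed at r = 2.85736×10^8 km: v_c = √(μ/r) = 21.510 km/s.
Transfer-orbit speed at the same r (vis-viva, a = a_t): v_t = √[μ(2/r − 1/a_t)] = 25.538 km/s.
Δv₁ = |v_t − v_c| = |25.538 − 21.510| = 4.028 km/s.

Δv₁ = 4030 m/s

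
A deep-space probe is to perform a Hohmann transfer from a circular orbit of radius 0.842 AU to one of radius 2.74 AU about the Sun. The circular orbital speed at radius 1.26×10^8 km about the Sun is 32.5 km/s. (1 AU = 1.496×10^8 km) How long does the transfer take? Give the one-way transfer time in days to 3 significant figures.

From the circular-orbit relation v² = μ/r at r = 1.26×10^8 km: μ = v²r = (32.5)² × 1.26×10^8 = 1.33088×10^11 km³/s².
In km: r₁ = 0.842 × 1.496×10^8 = 1.259632×10^8 km; r₂ = 2.74 × 1.496×10^8 = 4.09904×10^8 km.
The Hohmann ellipse has a_t = (r₁ + r₂)/2 = 2.679336×10^8 km.
By Kepler's third law the transfer-orbit period is T = 2π√(a_t³/μ), so t = T/2 = 3.777×10^7 s.
Converting: 3.777×10^7 s ÷ 86400 s/day = 437 days.

t = 437 days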